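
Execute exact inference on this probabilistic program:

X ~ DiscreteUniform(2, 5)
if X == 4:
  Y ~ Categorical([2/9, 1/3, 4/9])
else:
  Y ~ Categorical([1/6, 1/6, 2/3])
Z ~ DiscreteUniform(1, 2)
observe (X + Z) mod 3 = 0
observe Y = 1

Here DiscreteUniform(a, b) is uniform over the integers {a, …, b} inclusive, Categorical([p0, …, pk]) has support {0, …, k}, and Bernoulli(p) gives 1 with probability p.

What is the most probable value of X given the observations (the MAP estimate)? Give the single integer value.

Enumerate traces; 3 have nonzero weight after conditioning:
  (X=2, Y=1, Z=1) weight 1/48
  (X=4, Y=1, Z=2) weight 1/24
  (X=5, Y=1, Z=1) weight 1/48
Group by X:
  weight(X=2) = 1/48
  weight(X=4) = 1/24
  weight(X=5) = 1/48
Total weight = 1/48 + 1/24 + 1/48 = 1/12
P(X=2 | obs) = 1/48 / 1/12 = 1/4
P(X=4 | obs) = 1/24 / 1/12 = 1/2
P(X=5 | obs) = 1/48 / 1/12 = 1/4
argmax = 4

argmax_v P(X = v | obs) = 4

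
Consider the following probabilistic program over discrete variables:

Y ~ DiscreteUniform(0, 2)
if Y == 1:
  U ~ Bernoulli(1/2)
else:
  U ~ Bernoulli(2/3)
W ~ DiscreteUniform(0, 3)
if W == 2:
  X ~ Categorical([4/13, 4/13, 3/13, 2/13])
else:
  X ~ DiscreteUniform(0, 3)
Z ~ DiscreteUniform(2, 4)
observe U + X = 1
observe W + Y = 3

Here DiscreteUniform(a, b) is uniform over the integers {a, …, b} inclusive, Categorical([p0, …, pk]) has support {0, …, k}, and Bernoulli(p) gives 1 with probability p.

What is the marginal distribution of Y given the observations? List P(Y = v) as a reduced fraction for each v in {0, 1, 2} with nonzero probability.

Enumerate traces; 18 have nonzero weight after conditioning:
  (Y=0, U=0, W=3, X=1, Z=2) weight 1/432
  (Y=0, U=0, W=3, X=1, Z=3) weight 1/432
  (Y=0, U=0, W=3, X=1, Z=4) weight 1/432
  (Y=0, U=1, W=3, X=0, Z=2) weight 1/216
  (Y=0, U=1, W=3, X=0, Z=3) weight 1/216
  (Y=0, U=1, W=3, X=0, Z=4) weight 1/216
  (Y=1, U=0, W=2, X=1, Z=2) weight 1/234
  (Y=1, U=0, W=2, X=1, Z=3) weight 1/234
  (Y=2, U=0, W=1, X=1, Z=2) weight 1/432
  … 9 more
Group by Y:
  weight(Y=0) = 1/48
  weight(Y=1) = 1/39
  weight(Y=2) = 1/48
Total weight = 1/48 + 1/39 + 1/48 = 7/104
P(Y=0 | obs) = 1/48 / 7/104 = 13/42
P(Y=1 | obs) = 1/39 / 7/104 = 8/21
P(Y=2 | obs) = 1/48 / 7/104 = 13/42

P(Y=0) = 13/42, P(Y=1) = 8/21, P(Y=2) = 13/42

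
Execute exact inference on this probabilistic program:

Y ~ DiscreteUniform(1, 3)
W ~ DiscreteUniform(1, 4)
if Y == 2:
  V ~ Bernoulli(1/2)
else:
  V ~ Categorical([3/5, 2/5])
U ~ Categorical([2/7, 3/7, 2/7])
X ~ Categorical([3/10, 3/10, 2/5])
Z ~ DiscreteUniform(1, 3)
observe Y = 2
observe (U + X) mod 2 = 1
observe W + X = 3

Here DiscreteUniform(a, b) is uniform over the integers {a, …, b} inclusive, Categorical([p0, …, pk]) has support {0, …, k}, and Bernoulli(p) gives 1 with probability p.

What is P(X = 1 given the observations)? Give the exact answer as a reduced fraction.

P(X = 1 | obs) = 4/11

Enumerate traces; 24 have nonzero weight after conditioning:
  (Y=2, W=1, V=0, U=1, X=2, Z=1) weight 1/420
  (Y=2, W=1, V=0, U=1, X=2, Z=2) weight 1/420
  (Y=2, W=1, V=0, U=1, X=2, Z=3) weight 1/420
  (Y=2, W=1, V=1, U=1, X=2, Z=1) weight 1/420
  (Y=2, W=1, V=1, U=1, X=2, Z=2) weight 1/420
  (Y=2, W=1, V=1, U=1, X=2, Z=3) weight 1/420
  (Y=2, W=2, V=0, U=0, X=1, Z=1) weight 1/840
  (Y=2, W=2, V=0, U=0, X=1, Z=2) weight 1/840
  (Y=2, W=3, V=0, U=1, X=0, Z=1) weight 1/560
  … 15 more
Group by X:
  weight(X=0) = 3/280
  weight(X=1) = 1/70
  weight(X=2) = 1/70
Total weight = 3/280 + 1/70 + 1/70 = 11/280
P(X=0 | obs) = 3/280 / 11/280 = 3/11
P(X=1 | obs) = 1/70 / 11/280 = 4/11
P(X=2 | obs) = 1/70 / 11/280 = 4/11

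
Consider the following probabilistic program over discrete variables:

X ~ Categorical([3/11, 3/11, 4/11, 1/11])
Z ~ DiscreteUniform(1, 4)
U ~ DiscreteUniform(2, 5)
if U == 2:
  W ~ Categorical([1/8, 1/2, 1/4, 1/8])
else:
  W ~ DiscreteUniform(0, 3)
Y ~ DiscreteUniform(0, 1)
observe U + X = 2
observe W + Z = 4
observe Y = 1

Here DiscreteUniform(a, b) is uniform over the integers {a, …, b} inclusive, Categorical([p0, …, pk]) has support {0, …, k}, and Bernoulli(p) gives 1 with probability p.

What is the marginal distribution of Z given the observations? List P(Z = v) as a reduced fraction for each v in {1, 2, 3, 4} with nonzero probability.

P(Z=1) = 1/8, P(Z=2) = 1/4, P(Z=3) = 1/2, P(Z=4) = 1/8

Enumerate traces; 4 have nonzero weight after conditioning:
  (X=0, Z=1, U=2, W=3, Y=1) weight 3/2816
  (X=0, Z=2, U=2, W=2, Y=1) weight 3/1408
  (X=0, Z=3, U=2, W=1, Y=1) weight 3/704
  (X=0, Z=4, U=2, W=0, Y=1) weight 3/2816
Group by Z:
  weight(Z=1) = 3/2816
  weight(Z=2) = 3/1408
  weight(Z=3) = 3/704
  weight(Z=4) = 3/2816
Total weight = 3/2816 + 3/1408 + 3/704 + 3/2816 = 3/352
P(Z=1 | obs) = 3/2816 / 3/352 = 1/8
P(Z=2 | obs) = 3/1408 / 3/352 = 1/4
P(Z=3 | obs) = 3/704 / 3/352 = 1/2
P(Z=4 | obs) = 3/2816 / 3/352 = 1/8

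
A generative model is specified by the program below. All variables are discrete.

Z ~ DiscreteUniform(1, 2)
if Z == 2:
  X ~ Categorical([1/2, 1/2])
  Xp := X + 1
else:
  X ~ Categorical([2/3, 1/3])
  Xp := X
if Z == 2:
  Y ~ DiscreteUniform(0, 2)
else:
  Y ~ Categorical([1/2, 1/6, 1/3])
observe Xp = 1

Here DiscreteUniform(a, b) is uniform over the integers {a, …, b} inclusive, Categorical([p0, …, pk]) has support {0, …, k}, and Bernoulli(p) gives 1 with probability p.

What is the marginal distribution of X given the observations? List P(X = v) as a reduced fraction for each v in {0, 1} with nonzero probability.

Enumerate traces; 6 have nonzero weight after conditioning:
  (Z=1, X=1, Y=0) weight 1/12
  (Z=1, X=1, Y=1) weight 1/36
  (Z=1, X=1, Y=2) weight 1/18
  (Z=2, X=0, Y=0) weight 1/12
  (Z=2, X=0, Y=1) weight 1/12
  (Z=2, X=0, Y=2) weight 1/12
Group by X:
  weight(X=0) = 1/4
  weight(X=1) = 1/6
Total weight = 1/4 + 1/6 = 5/12
P(X=0 | obs) = 1/4 / 5/12 = 3/5
P(X=1 | obs) = 1/6 / 5/12 = 2/5

P(X=0) = 3/5, P(X=1) = 2/5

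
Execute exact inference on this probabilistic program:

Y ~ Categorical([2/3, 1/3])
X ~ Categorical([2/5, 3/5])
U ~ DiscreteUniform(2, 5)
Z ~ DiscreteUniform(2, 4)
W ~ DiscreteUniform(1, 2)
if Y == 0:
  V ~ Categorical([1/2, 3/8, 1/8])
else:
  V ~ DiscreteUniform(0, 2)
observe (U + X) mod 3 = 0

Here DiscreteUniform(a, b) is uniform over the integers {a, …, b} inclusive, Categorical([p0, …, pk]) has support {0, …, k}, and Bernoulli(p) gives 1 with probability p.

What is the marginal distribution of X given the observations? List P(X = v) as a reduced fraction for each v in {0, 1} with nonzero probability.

P(X=0) = 1/4, P(X=1) = 3/4

Enumerate traces; 108 have nonzero weight after conditioning:
  (Y=0, X=0, U=3, Z=2, W=1, V=0) weight 1/180
  (Y=0, X=0, U=3, Z=2, W=1, V=1) weight 1/240
  (Y=0, X=0, U=3, Z=2, W=1, V=2) weight 1/720
  (Y=0, X=0, U=3, Z=2, W=2, V=0) weight 1/180
  (Y=0, X=0, U=3, Z=2, W=2, V=1) weight 1/240
  (Y=0, X=0, U=3, Z=2, W=2, V=2) weight 1/720
  (Y=0, X=0, U=3, Z=3, W=1, V=0) weight 1/180
  (Y=0, X=0, U=3, Z=3, W=1, V=1) weight 1/240
  (Y=0, X=1, U=2, Z=2, W=1, V=0) weight 1/120
  … 99 more
Group by X:
  weight(X=0) = 1/10
  weight(X=1) = 3/10
Total weight = 1/10 + 3/10 = 2/5
P(X=0 | obs) = 1/10 / 2/5 = 1/4
P(X=1 | obs) = 3/10 / 2/5 = 3/4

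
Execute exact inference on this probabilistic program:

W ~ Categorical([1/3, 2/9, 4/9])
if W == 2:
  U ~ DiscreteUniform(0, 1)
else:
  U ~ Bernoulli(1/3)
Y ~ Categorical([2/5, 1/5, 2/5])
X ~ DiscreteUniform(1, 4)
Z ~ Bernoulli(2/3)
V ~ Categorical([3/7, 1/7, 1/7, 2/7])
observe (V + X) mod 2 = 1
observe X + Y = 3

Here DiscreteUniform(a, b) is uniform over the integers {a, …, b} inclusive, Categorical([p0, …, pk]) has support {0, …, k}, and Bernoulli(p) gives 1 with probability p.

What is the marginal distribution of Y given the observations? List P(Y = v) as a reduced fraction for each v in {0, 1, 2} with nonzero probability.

P(Y=0) = 8/19, P(Y=1) = 3/19, P(Y=2) = 8/19

Enumerate traces; 72 have nonzero weight after conditioning:
  (W=0, U=0, Y=0, X=3, Z=0, V=0) weight 1/315
  (W=0, U=0, Y=0, X=3, Z=0, V=2) weight 1/945
  (W=0, U=0, Y=0, X=3, Z=1, V=0) weight 2/315
  (W=0, U=0, Y=0, X=3, Z=1, V=2) weight 2/945
  (W=0, U=0, Y=1, X=2, Z=0, V=1) weight 1/1890
  (W=0, U=0, Y=1, X=2, Z=0, V=3) weight 1/945
  (W=0, U=0, Y=1, X=2, Z=1, V=1) weight 1/945
  (W=0, U=0, Y=1, X=2, Z=1, V=3) weight 2/945
  (W=0, U=0, Y=2, X=1, Z=0, V=0) weight 1/315
  … 63 more
Group by Y:
  weight(Y=0) = 2/35
  weight(Y=1) = 3/140
  weight(Y=2) = 2/35
Total weight = 2/35 + 3/140 + 2/35 = 19/140
P(Y=0 | obs) = 2/35 / 19/140 = 8/19
P(Y=1 | obs) = 3/140 / 19/140 = 3/19
P(Y=2 | obs) = 2/35 / 19/140 = 8/19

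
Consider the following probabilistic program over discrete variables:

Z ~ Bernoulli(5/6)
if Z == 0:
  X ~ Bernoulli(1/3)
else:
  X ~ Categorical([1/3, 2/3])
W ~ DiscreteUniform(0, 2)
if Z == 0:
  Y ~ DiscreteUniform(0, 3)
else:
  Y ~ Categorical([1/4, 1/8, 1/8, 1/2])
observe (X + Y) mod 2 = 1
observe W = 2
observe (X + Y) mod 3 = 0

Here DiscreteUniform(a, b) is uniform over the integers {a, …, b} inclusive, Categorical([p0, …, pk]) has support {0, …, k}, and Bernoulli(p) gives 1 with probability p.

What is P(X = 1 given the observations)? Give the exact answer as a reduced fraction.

P(X = 1 | obs) = 1/3

Enumerate traces; 4 have nonzero weight after conditioning:
  (Z=0, X=0, W=2, Y=3) weight 1/108
  (Z=0, X=1, W=2, Y=2) weight 1/216
  (Z=1, X=0, W=2, Y=3) weight 5/108
  (Z=1, X=1, W=2, Y=2) weight 5/216
Group by X:
  weight(X=0) = 1/18
  weight(X=1) = 1/36
Total weight = 1/18 + 1/36 = 1/12
P(X=0 | obs) = 1/18 / 1/12 = 2/3
P(X=1 | obs) = 1/36 / 1/12 = 1/3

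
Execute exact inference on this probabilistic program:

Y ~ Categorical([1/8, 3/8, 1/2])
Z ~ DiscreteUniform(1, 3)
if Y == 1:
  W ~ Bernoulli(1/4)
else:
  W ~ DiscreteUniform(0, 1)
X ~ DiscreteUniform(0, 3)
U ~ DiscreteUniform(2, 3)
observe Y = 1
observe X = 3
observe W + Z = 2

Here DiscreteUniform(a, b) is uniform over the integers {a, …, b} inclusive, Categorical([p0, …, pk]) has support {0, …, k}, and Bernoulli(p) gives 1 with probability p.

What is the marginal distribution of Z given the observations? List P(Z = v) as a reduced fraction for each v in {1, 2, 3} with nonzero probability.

P(Z=1) = 1/4, P(Z=2) = 3/4

Enumerate traces; 4 have nonzero weight after conditioning:
  (Y=1, Z=1, W=1, X=3, U=2) weight 1/256
  (Y=1, Z=1, W=1, X=3, U=3) weight 1/256
  (Y=1, Z=2, W=0, X=3, U=2) weight 3/256
  (Y=1, Z=2, W=0, X=3, U=3) weight 3/256
Group by Z:
  weight(Z=1) = 1/128
  weight(Z=2) = 3/128
Total weight = 1/128 + 3/128 = 1/32
P(Z=1 | obs) = 1/128 / 1/32 = 1/4
P(Z=2 | obs) = 3/128 / 1/32 = 3/4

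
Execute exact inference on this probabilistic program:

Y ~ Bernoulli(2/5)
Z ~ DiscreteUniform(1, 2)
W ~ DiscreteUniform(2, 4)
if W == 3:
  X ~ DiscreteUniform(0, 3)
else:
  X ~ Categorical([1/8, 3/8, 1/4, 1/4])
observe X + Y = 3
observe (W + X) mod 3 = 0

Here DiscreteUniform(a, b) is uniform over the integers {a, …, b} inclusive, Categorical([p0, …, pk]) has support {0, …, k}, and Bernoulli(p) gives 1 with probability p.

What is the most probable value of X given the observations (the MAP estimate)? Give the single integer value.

argmax_v P(X = v | obs) = 3

Enumerate traces; 4 have nonzero weight after conditioning:
  (Y=0, Z=1, W=3, X=3) weight 1/40
  (Y=0, Z=2, W=3, X=3) weight 1/40
  (Y=1, Z=1, W=4, X=2) weight 1/60
  (Y=1, Z=2, W=4, X=2) weight 1/60
Group by X:
  weight(X=2) = 1/30
  weight(X=3) = 1/20
Total weight = 1/30 + 1/20 = 1/12
P(X=2 | obs) = 1/30 / 1/12 = 2/5
P(X=3 | obs) = 1/20 / 1/12 = 3/5
argmax = 3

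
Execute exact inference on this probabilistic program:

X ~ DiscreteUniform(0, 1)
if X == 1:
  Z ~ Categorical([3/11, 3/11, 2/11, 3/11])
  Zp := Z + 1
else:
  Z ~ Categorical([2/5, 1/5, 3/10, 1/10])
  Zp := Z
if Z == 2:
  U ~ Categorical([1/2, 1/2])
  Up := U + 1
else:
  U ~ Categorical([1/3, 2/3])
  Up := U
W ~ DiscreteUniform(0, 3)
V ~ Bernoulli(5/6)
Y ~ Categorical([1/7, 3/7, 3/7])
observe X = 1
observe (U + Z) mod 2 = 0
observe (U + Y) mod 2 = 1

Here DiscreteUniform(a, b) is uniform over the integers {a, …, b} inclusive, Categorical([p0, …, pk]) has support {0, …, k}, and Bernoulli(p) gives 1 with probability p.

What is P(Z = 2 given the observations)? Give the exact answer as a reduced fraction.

Enumerate traces; 48 have nonzero weight after conditioning:
  (X=1, Z=0, U=0, W=0, V=0, Y=1) weight 1/1232
  (X=1, Z=0, U=0, W=0, V=1, Y=1) weight 5/1232
  (X=1, Z=0, U=0, W=1, V=0, Y=1) weight 1/1232
  (X=1, Z=0, U=0, W=1, V=1, Y=1) weight 5/1232
  (X=1, Z=0, U=0, W=2, V=0, Y=1) weight 1/1232
  (X=1, Z=0, U=0, W=2, V=1, Y=1) weight 5/1232
  (X=1, Z=0, U=0, W=3, V=0, Y=1) weight 1/1232
  (X=1, Z=0, U=0, W=3, V=1, Y=1) weight 5/1232
  (X=1, Z=1, U=1, W=0, V=0, Y=0) weight 1/1848
  (X=1, Z=2, U=0, W=0, V=0, Y=1) weight 1/1232
  … 38 more
Group by Z:
  weight(Z=0) = 3/154
  weight(Z=1) = 4/77
  weight(Z=2) = 3/154
  weight(Z=3) = 4/77
Total weight = 3/154 + 4/77 + 3/154 + 4/77 = 1/7
P(Z=0 | obs) = 3/154 / 1/7 = 3/22
P(Z=1 | obs) = 4/77 / 1/7 = 4/11
P(Z=2 | obs) = 3/154 / 1/7 = 3/22
P(Z=3 | obs) = 4/77 / 1/7 = 4/11

P(Z = 2 | obs) = 3/22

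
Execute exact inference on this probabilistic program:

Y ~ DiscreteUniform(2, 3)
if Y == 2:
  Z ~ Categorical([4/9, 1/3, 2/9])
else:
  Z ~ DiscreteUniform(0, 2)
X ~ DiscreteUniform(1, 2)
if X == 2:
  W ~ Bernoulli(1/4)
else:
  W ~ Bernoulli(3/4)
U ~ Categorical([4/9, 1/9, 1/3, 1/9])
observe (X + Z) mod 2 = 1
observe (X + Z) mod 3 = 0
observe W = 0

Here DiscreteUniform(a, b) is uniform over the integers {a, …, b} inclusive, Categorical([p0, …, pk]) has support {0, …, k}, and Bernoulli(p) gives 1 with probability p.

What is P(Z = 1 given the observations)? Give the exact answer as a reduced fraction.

P(Z = 1 | obs) = 18/23

Enumerate traces; 16 have nonzero weight after conditioning:
  (Y=2, Z=1, X=2, W=0, U=0) weight 1/36
  (Y=2, Z=1, X=2, W=0, U=1) weight 1/144
  (Y=2, Z=1, X=2, W=0, U=2) weight 1/48
  (Y=2, Z=1, X=2, W=0, U=3) weight 1/144
  (Y=2, Z=2, X=1, W=0, U=0) weight 1/162
  (Y=2, Z=2, X=1, W=0, U=1) weight 1/648
  (Y=2, Z=2, X=1, W=0, U=2) weight 1/216
  (Y=2, Z=2, X=1, W=0, U=3) weight 1/648
  … 8 more
Group by Z:
  weight(Z=1) = 1/8
  weight(Z=2) = 5/144
Total weight = 1/8 + 5/144 = 23/144
P(Z=1 | obs) = 1/8 / 23/144 = 18/23
P(Z=2 | obs) = 5/144 / 23/144 = 5/23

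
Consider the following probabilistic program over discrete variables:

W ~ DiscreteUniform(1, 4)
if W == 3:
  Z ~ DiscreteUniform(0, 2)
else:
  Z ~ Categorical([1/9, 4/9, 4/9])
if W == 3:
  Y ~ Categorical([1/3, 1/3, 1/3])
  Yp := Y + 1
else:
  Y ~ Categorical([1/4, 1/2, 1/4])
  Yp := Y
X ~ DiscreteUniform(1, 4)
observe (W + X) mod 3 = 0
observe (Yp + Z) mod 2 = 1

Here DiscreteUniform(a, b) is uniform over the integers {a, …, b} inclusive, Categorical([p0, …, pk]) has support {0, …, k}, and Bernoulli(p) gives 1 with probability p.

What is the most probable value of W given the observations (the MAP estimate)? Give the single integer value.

argmax_v P(W = v | obs) = 2

Enumerate traces; 21 have nonzero weight after conditioning:
  (W=1, Z=0, Y=1, X=2) weight 1/288
  (W=1, Z=1, Y=0, X=2) weight 1/144
  (W=1, Z=1, Y=2, X=2) weight 1/144
  (W=1, Z=2, Y=1, X=2) weight 1/72
  (W=2, Z=0, Y=1, X=1) weight 1/288
  (W=2, Z=0, Y=1, X=4) weight 1/288
  (W=2, Z=1, Y=0, X=1) weight 1/144
  (W=2, Z=1, Y=0, X=4) weight 1/144
  (W=3, Z=0, Y=0, X=3) weight 1/144
  (W=4, Z=0, Y=1, X=2) weight 1/288
  … 11 more
Group by W:
  weight(W=1) = 1/32
  weight(W=2) = 1/16
  weight(W=3) = 5/144
  weight(W=4) = 1/32
Total weight = 1/32 + 1/16 + 5/144 + 1/32 = 23/144
P(W=1 | obs) = 1/32 / 23/144 = 9/46
P(W=2 | obs) = 1/16 / 23/144 = 9/23
P(W=3 | obs) = 5/144 / 23/144 = 5/23
P(W=4 | obs) = 1/32 / 23/144 = 9/46
argmax = 2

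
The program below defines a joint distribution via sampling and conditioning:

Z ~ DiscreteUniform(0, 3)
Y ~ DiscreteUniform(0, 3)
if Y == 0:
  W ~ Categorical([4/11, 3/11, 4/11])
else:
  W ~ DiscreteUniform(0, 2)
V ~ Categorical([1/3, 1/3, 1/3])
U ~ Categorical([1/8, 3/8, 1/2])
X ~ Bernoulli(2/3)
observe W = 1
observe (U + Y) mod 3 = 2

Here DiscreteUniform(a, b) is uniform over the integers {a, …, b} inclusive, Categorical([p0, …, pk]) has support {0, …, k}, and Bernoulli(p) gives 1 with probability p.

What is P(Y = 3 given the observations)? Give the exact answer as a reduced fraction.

Enumerate traces; 96 have nonzero weight after conditioning:
  (Z=0, Y=0, W=1, V=0, U=2, X=0) weight 1/1056
  (Z=0, Y=0, W=1, V=0, U=2, X=1) weight 1/528
  (Z=0, Y=0, W=1, V=1, U=2, X=0) weight 1/1056
  (Z=0, Y=0, W=1, V=1, U=2, X=1) weight 1/528
  (Z=0, Y=0, W=1, V=2, U=2, X=0) weight 1/1056
  (Z=0, Y=0, W=1, V=2, U=2, X=1) weight 1/528
  (Z=0, Y=1, W=1, V=0, U=1, X=0) weight 1/1152
  (Z=0, Y=1, W=1, V=0, U=1, X=1) weight 1/576
  (Z=0, Y=2, W=1, V=0, U=0, X=0) weight 1/3456
  (Z=0, Y=3, W=1, V=0, U=2, X=0) weight 1/864
  … 86 more
Group by Y:
  weight(Y=0) = 3/88
  weight(Y=1) = 1/32
  weight(Y=2) = 1/96
  weight(Y=3) = 1/24
Total weight = 3/88 + 1/32 + 1/96 + 1/24 = 31/264
P(Y=0 | obs) = 3/88 / 31/264 = 9/31
P(Y=1 | obs) = 1/32 / 31/264 = 33/124
P(Y=2 | obs) = 1/96 / 31/264 = 11/124
P(Y=3 | obs) = 1/24 / 31/264 = 11/31

P(Y = 3 | obs) = 11/31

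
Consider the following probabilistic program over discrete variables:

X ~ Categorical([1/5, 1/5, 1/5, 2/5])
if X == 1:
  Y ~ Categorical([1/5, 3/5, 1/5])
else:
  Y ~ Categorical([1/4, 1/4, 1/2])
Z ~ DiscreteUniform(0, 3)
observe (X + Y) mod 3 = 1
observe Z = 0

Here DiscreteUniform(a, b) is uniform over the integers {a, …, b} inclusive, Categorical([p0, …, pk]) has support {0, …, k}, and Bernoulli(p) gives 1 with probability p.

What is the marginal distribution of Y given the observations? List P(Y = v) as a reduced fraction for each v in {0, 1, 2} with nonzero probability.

Enumerate traces; 4 have nonzero weight after conditioning:
  (X=0, Y=1, Z=0) weight 1/80
  (X=1, Y=0, Z=0) weight 1/100
  (X=2, Y=2, Z=0) weight 1/40
  (X=3, Y=1, Z=0) weight 1/40
Group by Y:
  weight(Y=0) = 1/100
  weight(Y=1) = 3/80
  weight(Y=2) = 1/40
Total weight = 1/100 + 3/80 + 1/40 = 29/400
P(Y=0 | obs) = 1/100 / 29/400 = 4/29
P(Y=1 | obs) = 3/80 / 29/400 = 15/29
P(Y=2 | obs) = 1/40 / 29/400 = 10/29

P(Y=0) = 4/29, P(Y=1) = 15/29, P(Y=2) = 10/29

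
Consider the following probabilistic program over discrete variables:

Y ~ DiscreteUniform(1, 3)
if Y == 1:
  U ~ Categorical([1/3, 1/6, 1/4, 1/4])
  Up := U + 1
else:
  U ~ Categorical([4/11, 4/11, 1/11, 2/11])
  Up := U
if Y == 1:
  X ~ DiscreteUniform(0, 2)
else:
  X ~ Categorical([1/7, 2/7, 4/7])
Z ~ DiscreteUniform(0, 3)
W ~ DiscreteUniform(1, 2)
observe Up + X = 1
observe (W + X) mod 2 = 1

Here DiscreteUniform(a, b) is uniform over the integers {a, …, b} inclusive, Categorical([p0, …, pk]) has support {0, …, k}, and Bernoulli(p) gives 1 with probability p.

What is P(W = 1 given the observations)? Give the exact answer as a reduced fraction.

Enumerate traces; 20 have nonzero weight after conditioning:
  (Y=1, U=0, X=0, Z=0, W=1) weight 1/216
  (Y=1, U=0, X=0, Z=1, W=1) weight 1/216
  (Y=1, U=0, X=0, Z=2, W=1) weight 1/216
  (Y=1, U=0, X=0, Z=3, W=1) weight 1/216
  (Y=2, U=0, X=1, Z=0, W=2) weight 1/231
  (Y=2, U=0, X=1, Z=1, W=2) weight 1/231
  (Y=2, U=0, X=1, Z=2, W=2) weight 1/231
  (Y=2, U=0, X=1, Z=3, W=2) weight 1/231
  … 12 more
Group by W:
  weight(W=1) = 149/4158
  weight(W=2) = 8/231
Total weight = 149/4158 + 8/231 = 293/4158
P(W=1 | obs) = 149/4158 / 293/4158 = 149/293
P(W=2 | obs) = 8/231 / 293/4158 = 144/293

P(W = 1 | obs) = 149/293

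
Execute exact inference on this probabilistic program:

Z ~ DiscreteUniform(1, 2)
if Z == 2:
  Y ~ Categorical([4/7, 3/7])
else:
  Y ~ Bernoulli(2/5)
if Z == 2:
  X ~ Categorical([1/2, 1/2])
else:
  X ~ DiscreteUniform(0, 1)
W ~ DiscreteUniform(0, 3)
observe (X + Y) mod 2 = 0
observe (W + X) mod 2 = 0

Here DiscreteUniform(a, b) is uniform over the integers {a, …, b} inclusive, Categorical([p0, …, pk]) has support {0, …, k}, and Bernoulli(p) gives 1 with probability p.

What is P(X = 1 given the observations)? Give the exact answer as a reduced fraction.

Enumerate traces; 8 have nonzero weight after conditioning:
  (Z=1, Y=0, X=0, W=0) weight 3/80
  (Z=1, Y=0, X=0, W=2) weight 3/80
  (Z=1, Y=1, X=1, W=1) weight 1/40
  (Z=1, Y=1, X=1, W=3) weight 1/40
  (Z=2, Y=0, X=0, W=0) weight 1/28
  (Z=2, Y=0, X=0, W=2) weight 1/28
  (Z=2, Y=1, X=1, W=1) weight 3/112
  (Z=2, Y=1, X=1, W=3) weight 3/112
Group by X:
  weight(X=0) = 41/280
  weight(X=1) = 29/280
Total weight = 41/280 + 29/280 = 1/4
P(X=0 | obs) = 41/280 / 1/4 = 41/70
P(X=1 | obs) = 29/280 / 1/4 = 29/70

P(X = 1 | obs) = 29/70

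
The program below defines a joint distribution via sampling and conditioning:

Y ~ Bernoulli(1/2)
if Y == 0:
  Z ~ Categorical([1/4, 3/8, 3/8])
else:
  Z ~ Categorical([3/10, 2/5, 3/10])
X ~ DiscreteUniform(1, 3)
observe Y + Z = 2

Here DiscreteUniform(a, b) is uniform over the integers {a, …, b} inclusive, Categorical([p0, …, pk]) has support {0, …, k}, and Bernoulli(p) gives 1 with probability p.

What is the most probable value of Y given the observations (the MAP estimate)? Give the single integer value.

argmax_v P(Y = v | obs) = 1

Enumerate traces; 6 have nonzero weight after conditioning:
  (Y=0, Z=2, X=1) weight 1/16
  (Y=0, Z=2, X=2) weight 1/16
  (Y=0, Z=2, X=3) weight 1/16
  (Y=1, Z=1, X=1) weight 1/15
  (Y=1, Z=1, X=2) weight 1/15
  (Y=1, Z=1, X=3) weight 1/15
Group by Y:
  weight(Y=0) = 3/16
  weight(Y=1) = 1/5
Total weight = 3/16 + 1/5 = 31/80
P(Y=0 | obs) = 3/16 / 31/80 = 15/31
P(Y=1 | obs) = 1/5 / 31/80 = 16/31
argmax = 1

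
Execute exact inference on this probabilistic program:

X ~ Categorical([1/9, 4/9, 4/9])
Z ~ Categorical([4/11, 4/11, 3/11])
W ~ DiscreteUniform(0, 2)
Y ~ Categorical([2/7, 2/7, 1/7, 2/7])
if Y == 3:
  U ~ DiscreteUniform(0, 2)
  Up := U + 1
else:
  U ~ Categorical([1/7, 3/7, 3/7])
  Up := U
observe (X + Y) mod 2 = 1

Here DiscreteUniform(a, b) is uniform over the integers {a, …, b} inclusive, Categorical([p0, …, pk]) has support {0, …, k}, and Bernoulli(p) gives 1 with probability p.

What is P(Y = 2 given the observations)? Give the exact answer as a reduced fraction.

P(Y = 2 | obs) = 1/8

Enumerate traces; 162 have nonzero weight after conditioning:
  (X=0, Z=0, W=0, Y=1, U=0) weight 8/14553
  (X=0, Z=0, W=0, Y=1, U=1) weight 8/4851
  (X=0, Z=0, W=0, Y=1, U=2) weight 8/4851
  (X=0, Z=0, W=0, Y=3, U=0) weight 8/6237
  (X=0, Z=0, W=0, Y=3, U=1) weight 8/6237
  (X=0, Z=0, W=0, Y=3, U=2) weight 8/6237
  (X=0, Z=0, W=1, Y=1, U=0) weight 8/14553
  (X=0, Z=0, W=1, Y=1, U=1) weight 8/4851
  (X=1, Z=0, W=0, Y=0, U=0) weight 32/14553
  (X=1, Z=0, W=0, Y=2, U=0) weight 16/14553
  … 152 more
Group by Y:
  weight(Y=0) = 8/63
  weight(Y=1) = 10/63
  weight(Y=2) = 4/63
  weight(Y=3) = 10/63
Total weight = 8/63 + 10/63 + 4/63 + 10/63 = 32/63
P(Y=0 | obs) = 8/63 / 32/63 = 1/4
P(Y=1 | obs) = 10/63 / 32/63 = 5/16
P(Y=2 | obs) = 4/63 / 32/63 = 1/8
P(Y=3 | obs) = 10/63 / 32/63 = 5/16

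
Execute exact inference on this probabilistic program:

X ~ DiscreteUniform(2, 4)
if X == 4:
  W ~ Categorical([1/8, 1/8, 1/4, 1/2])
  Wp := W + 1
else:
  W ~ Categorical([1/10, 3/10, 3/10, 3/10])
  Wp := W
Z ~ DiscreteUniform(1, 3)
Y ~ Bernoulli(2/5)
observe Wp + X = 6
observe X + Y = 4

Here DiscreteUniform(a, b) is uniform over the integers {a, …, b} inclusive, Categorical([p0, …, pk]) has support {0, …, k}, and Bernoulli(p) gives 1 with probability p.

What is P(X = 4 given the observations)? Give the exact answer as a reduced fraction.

Enumerate traces; 6 have nonzero weight after conditioning:
  (X=3, W=3, Z=1, Y=1) weight 1/75
  (X=3, W=3, Z=2, Y=1) weight 1/75
  (X=3, W=3, Z=3, Y=1) weight 1/75
  (X=4, W=1, Z=1, Y=0) weight 1/120
  (X=4, W=1, Z=2, Y=0) weight 1/120
  (X=4, W=1, Z=3, Y=0) weight 1/120
Group by X:
  weight(X=3) = 1/25
  weight(X=4) = 1/40
Total weight = 1/25 + 1/40 = 13/200
P(X=3 | obs) = 1/25 / 13/200 = 8/13
P(X=4 | obs) = 1/40 / 13/200 = 5/13

P(X = 4 | obs) = 5/13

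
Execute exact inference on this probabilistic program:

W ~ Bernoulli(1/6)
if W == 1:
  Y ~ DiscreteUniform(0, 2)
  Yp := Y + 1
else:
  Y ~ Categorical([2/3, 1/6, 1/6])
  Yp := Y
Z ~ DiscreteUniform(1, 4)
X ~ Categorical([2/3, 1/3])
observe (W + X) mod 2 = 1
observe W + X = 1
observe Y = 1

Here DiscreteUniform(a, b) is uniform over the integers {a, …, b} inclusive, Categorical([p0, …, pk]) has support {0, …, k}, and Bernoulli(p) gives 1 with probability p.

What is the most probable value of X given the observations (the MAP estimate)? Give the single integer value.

Enumerate traces; 8 have nonzero weight after conditioning:
  (W=0, Y=1, Z=1, X=1) weight 5/432
  (W=0, Y=1, Z=2, X=1) weight 5/432
  (W=0, Y=1, Z=3, X=1) weight 5/432
  (W=0, Y=1, Z=4, X=1) weight 5/432
  (W=1, Y=1, Z=1, X=0) weight 1/108
  (W=1, Y=1, Z=2, X=0) weight 1/108
  (W=1, Y=1, Z=3, X=0) weight 1/108
  (W=1, Y=1, Z=4, X=0) weight 1/108
Group by X:
  weight(X=0) = 1/27
  weight(X=1) = 5/108
Total weight = 1/27 + 5/108 = 1/12
P(X=0 | obs) = 1/27 / 1/12 = 4/9
P(X=1 | obs) = 5/108 / 1/12 = 5/9
argmax = 1

argmax_v P(X = v | obs) = 1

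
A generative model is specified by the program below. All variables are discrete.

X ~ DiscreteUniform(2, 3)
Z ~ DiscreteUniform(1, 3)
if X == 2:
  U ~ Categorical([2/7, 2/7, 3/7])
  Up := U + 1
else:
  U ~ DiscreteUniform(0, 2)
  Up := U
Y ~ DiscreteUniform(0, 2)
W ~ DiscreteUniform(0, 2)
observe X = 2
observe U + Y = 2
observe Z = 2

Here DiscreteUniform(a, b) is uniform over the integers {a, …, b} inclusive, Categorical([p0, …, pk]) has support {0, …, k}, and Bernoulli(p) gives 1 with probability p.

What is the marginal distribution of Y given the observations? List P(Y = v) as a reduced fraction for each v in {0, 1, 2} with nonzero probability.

P(Y=0) = 3/7, P(Y=1) = 2/7, P(Y=2) = 2/7

Enumerate traces; 9 have nonzero weight after conditioning:
  (X=2, Z=2, U=0, Y=2, W=0) weight 1/189
  (X=2, Z=2, U=0, Y=2, W=1) weight 1/189
  (X=2, Z=2, U=0, Y=2, W=2) weight 1/189
  (X=2, Z=2, U=1, Y=1, W=0) weight 1/189
  (X=2, Z=2, U=1, Y=1, W=1) weight 1/189
  (X=2, Z=2, U=1, Y=1, W=2) weight 1/189
  (X=2, Z=2, U=2, Y=0, W=0) weight 1/126
  (X=2, Z=2, U=2, Y=0, W=1) weight 1/126
  … 1 more
Group by Y:
  weight(Y=0) = 1/42
  weight(Y=1) = 1/63
  weight(Y=2) = 1/63
Total weight = 1/42 + 1/63 + 1/63 = 1/18
P(Y=0 | obs) = 1/42 / 1/18 = 3/7
P(Y=1 | obs) = 1/63 / 1/18 = 2/7
P(Y=2 | obs) = 1/63 / 1/18 = 2/7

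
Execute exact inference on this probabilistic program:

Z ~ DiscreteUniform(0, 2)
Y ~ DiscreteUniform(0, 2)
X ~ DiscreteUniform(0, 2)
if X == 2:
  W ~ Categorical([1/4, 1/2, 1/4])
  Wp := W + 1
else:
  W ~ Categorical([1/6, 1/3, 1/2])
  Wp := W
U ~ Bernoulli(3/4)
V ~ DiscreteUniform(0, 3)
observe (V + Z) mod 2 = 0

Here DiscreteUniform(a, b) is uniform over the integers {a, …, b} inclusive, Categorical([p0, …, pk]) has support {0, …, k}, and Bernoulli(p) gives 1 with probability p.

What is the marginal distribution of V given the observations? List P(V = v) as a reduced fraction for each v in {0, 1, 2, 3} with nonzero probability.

P(V=0) = 1/3, P(V=1) = 1/6, P(V=2) = 1/3, P(V=3) = 1/6

Enumerate traces; 324 have nonzero weight after conditioning:
  (Z=0, Y=0, X=0, W=0, U=0, V=0) weight 1/2592
  (Z=0, Y=0, X=0, W=0, U=0, V=2) weight 1/2592
  (Z=0, Y=0, X=0, W=0, U=1, V=0) weight 1/864
  (Z=0, Y=0, X=0, W=0, U=1, V=2) weight 1/864
  (Z=0, Y=0, X=0, W=1, U=0, V=0) weight 1/1296
  (Z=0, Y=0, X=0, W=1, U=0, V=2) weight 1/1296
  (Z=0, Y=0, X=0, W=1, U=1, V=0) weight 1/432
  (Z=0, Y=0, X=0, W=1, U=1, V=2) weight 1/432
  (Z=1, Y=0, X=0, W=0, U=0, V=1) weight 1/2592
  (Z=1, Y=0, X=0, W=0, U=0, V=3) weight 1/2592
  … 314 more
Group by V:
  weight(V=0) = 1/6
  weight(V=1) = 1/12
  weight(V=2) = 1/6
  weight(V=3) = 1/12
Total weight = 1/6 + 1/12 + 1/6 + 1/12 = 1/2
P(V=0 | obs) = 1/6 / 1/2 = 1/3
P(V=1 | obs) = 1/12 / 1/2 = 1/6
P(V=2 | obs) = 1/6 / 1/2 = 1/3
P(V=3 | obs) = 1/12 / 1/2 = 1/6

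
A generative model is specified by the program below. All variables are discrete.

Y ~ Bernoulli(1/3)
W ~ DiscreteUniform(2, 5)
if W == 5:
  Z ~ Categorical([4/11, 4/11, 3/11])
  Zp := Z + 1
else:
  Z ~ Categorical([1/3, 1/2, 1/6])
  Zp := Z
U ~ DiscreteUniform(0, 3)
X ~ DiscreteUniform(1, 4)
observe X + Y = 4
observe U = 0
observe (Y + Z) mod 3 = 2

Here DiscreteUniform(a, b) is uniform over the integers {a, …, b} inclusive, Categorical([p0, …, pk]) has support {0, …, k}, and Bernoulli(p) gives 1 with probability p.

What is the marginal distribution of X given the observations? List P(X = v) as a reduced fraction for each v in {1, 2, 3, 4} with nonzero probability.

P(X=3) = 41/75, P(X=4) = 34/75

Enumerate traces; 8 have nonzero weight after conditioning:
  (Y=0, W=2, Z=2, U=0, X=4) weight 1/576
  (Y=0, W=3, Z=2, U=0, X=4) weight 1/576
  (Y=0, W=4, Z=2, U=0, X=4) weight 1/576
  (Y=0, W=5, Z=2, U=0, X=4) weight 1/352
  (Y=1, W=2, Z=1, U=0, X=3) weight 1/384
  (Y=1, W=3, Z=1, U=0, X=3) weight 1/384
  (Y=1, W=4, Z=1, U=0, X=3) weight 1/384
  (Y=1, W=5, Z=1, U=0, X=3) weight 1/528
Group by X:
  weight(X=3) = 41/4224
  weight(X=4) = 17/2112
Total weight = 41/4224 + 17/2112 = 25/1408
P(X=3 | obs) = 41/4224 / 25/1408 = 41/75
P(X=4 | obs) = 17/2112 / 25/1408 = 34/75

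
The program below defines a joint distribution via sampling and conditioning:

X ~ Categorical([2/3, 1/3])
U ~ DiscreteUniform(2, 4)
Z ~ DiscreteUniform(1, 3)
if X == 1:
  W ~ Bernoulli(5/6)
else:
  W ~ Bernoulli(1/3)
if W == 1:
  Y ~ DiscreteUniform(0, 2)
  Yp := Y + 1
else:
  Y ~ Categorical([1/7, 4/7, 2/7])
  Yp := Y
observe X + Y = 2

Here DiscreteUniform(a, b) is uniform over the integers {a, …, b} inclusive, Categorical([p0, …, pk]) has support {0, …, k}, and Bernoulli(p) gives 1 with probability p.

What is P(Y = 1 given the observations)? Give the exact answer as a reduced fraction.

Enumerate traces; 36 have nonzero weight after conditioning:
  (X=0, U=2, Z=1, W=0, Y=2) weight 8/567
  (X=0, U=2, Z=1, W=1, Y=2) weight 2/243
  (X=0, U=2, Z=2, W=0, Y=2) weight 8/567
  (X=0, U=2, Z=2, W=1, Y=2) weight 2/243
  (X=0, U=2, Z=3, W=0, Y=2) weight 8/567
  (X=0, U=2, Z=3, W=1, Y=2) weight 2/243
  (X=0, U=3, Z=1, W=0, Y=2) weight 8/567
  (X=0, U=3, Z=1, W=1, Y=2) weight 2/243
  (X=1, U=2, Z=1, W=0, Y=1) weight 2/567
  … 27 more
Group by Y:
  weight(Y=1) = 47/378
  weight(Y=2) = 38/189
Total weight = 47/378 + 38/189 = 41/126
P(Y=1 | obs) = 47/378 / 41/126 = 47/123
P(Y=2 | obs) = 38/189 / 41/126 = 76/123

P(Y = 1 | obs) = 47/123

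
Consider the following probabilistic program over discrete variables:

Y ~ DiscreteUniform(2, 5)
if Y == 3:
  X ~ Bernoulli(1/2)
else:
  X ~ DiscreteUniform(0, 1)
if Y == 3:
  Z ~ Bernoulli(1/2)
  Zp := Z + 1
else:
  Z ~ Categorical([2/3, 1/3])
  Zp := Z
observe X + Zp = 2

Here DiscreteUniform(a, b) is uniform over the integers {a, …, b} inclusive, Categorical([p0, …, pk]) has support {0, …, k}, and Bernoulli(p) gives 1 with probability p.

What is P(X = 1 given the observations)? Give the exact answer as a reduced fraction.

P(X = 1 | obs) = 3/4

Enumerate traces; 5 have nonzero weight after conditioning:
  (Y=2, X=1, Z=1) weight 1/24
  (Y=3, X=0, Z=1) weight 1/16
  (Y=3, X=1, Z=0) weight 1/16
  (Y=4, X=1, Z=1) weight 1/24
  (Y=5, X=1, Z=1) weight 1/24
Group by X:
  weight(X=0) = 1/16
  weight(X=1) = 3/16
Total weight = 1/16 + 3/16 = 1/4
P(X=0 | obs) = 1/16 / 1/4 = 1/4
P(X=1 | obs) = 3/16 / 1/4 = 3/4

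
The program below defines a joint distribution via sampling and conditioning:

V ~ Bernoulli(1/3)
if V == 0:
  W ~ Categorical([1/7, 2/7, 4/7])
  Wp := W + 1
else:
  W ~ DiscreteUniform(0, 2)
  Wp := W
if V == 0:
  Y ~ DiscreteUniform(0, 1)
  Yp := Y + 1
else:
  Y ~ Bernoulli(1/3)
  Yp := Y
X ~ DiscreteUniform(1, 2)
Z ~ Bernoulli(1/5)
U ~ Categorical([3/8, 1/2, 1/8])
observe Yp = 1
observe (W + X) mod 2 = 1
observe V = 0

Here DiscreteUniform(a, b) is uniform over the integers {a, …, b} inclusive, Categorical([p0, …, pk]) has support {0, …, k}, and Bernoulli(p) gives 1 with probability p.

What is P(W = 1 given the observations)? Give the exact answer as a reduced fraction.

P(W = 1 | obs) = 2/7

Enumerate traces; 18 have nonzero weight after conditioning:
  (V=0, W=0, Y=0, X=1, Z=0, U=0) weight 1/140
  (V=0, W=0, Y=0, X=1, Z=0, U=1) weight 1/105
  (V=0, W=0, Y=0, X=1, Z=0, U=2) weight 1/420
  (V=0, W=0, Y=0, X=1, Z=1, U=0) weight 1/560
  (V=0, W=0, Y=0, X=1, Z=1, U=1) weight 1/420
  (V=0, W=0, Y=0, X=1, Z=1, U=2) weight 1/1680
  (V=0, W=1, Y=0, X=2, Z=0, U=0) weight 1/70
  (V=0, W=1, Y=0, X=2, Z=0, U=1) weight 2/105
  (V=0, W=2, Y=0, X=1, Z=0, U=0) weight 1/35
  … 9 more
Group by W:
  weight(W=0) = 1/42
  weight(W=1) = 1/21
  weight(W=2) = 2/21
Total weight = 1/42 + 1/21 + 2/21 = 1/6
P(W=0 | obs) = 1/42 / 1/6 = 1/7
P(W=1 | obs) = 1/21 / 1/6 = 2/7
P(W=2 | obs) = 2/21 / 1/6 = 4/7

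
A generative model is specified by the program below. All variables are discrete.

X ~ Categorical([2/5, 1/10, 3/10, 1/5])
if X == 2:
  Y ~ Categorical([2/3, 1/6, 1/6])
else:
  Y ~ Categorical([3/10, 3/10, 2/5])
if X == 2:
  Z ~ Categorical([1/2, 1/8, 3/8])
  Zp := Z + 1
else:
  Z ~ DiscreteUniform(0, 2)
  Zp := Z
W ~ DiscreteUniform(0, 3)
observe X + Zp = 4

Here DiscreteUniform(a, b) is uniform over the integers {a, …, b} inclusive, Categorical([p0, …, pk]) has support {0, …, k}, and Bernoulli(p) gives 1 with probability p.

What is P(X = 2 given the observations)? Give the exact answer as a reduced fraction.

Enumerate traces; 24 have nonzero weight after conditioning:
  (X=2, Y=0, Z=1, W=0) weight 1/160
  (X=2, Y=0, Z=1, W=1) weight 1/160
  (X=2, Y=0, Z=1, W=2) weight 1/160
  (X=2, Y=0, Z=1, W=3) weight 1/160
  (X=2, Y=1, Z=1, W=0) weight 1/640
  (X=2, Y=1, Z=1, W=1) weight 1/640
  (X=2, Y=1, Z=1, W=2) weight 1/640
  (X=2, Y=1, Z=1, W=3) weight 1/640
  (X=3, Y=0, Z=1, W=0) weight 1/200
  … 15 more
Group by X:
  weight(X=2) = 3/80
  weight(X=3) = 1/15
Total weight = 3/80 + 1/15 = 5/48
P(X=2 | obs) = 3/80 / 5/48 = 9/25
P(X=3 | obs) = 1/15 / 5/48 = 16/25

P(X = 2 | obs) = 9/25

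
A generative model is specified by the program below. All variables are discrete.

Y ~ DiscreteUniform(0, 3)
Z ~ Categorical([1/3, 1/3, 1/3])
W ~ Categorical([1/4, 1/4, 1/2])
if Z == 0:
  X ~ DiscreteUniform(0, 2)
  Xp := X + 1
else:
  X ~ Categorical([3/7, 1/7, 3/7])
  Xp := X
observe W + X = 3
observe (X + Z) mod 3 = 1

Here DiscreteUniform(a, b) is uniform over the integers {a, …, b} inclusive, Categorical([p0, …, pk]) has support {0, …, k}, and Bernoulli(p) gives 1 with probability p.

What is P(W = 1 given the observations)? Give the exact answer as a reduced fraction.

Enumerate traces; 8 have nonzero weight after conditioning:
  (Y=0, Z=0, W=2, X=1) weight 1/72
  (Y=0, Z=2, W=1, X=2) weight 1/112
  (Y=1, Z=0, W=2, X=1) weight 1/72
  (Y=1, Z=2, W=1, X=2) weight 1/112
  (Y=2, Z=0, W=2, X=1) weight 1/72
  (Y=2, Z=2, W=1, X=2) weight 1/112
  (Y=3, Z=0, W=2, X=1) weight 1/72
  (Y=3, Z=2, W=1, X=2) weight 1/112
Group by W:
  weight(W=1) = 1/28
  weight(W=2) = 1/18
Total weight = 1/28 + 1/18 = 23/252
P(W=1 | obs) = 1/28 / 23/252 = 9/23
P(W=2 | obs) = 1/18 / 23/252 = 14/23

P(W = 1 | obs) = 9/23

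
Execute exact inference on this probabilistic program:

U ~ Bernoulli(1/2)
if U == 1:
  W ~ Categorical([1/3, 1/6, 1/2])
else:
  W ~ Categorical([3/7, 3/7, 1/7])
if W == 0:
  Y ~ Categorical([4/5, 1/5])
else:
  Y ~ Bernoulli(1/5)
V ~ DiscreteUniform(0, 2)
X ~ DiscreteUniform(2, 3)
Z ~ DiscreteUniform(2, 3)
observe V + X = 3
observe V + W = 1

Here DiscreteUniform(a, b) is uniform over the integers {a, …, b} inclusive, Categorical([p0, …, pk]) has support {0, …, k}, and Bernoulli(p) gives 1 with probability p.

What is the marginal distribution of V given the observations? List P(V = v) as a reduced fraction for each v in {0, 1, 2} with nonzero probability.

P(V=0) = 25/57, P(V=1) = 32/57

Enumerate traces; 16 have nonzero weight after conditioning:
  (U=0, W=0, Y=0, V=1, X=2, Z=2) weight 1/70
  (U=0, W=0, Y=0, V=1, X=2, Z=3) weight 1/70
  (U=0, W=0, Y=1, V=1, X=2, Z=2) weight 1/280
  (U=0, W=0, Y=1, V=1, X=2, Z=3) weight 1/280
  (U=0, W=1, Y=0, V=0, X=3, Z=2) weight 1/70
  (U=0, W=1, Y=0, V=0, X=3, Z=3) weight 1/70
  (U=0, W=1, Y=1, V=0, X=3, Z=2) weight 1/280
  (U=0, W=1, Y=1, V=0, X=3, Z=3) weight 1/280
  … 8 more
Group by V:
  weight(V=0) = 25/504
  weight(V=1) = 4/63
Total weight = 25/504 + 4/63 = 19/168
P(V=0 | obs) = 25/504 / 19/168 = 25/57
P(V=1 | obs) = 4/63 / 19/168 = 32/57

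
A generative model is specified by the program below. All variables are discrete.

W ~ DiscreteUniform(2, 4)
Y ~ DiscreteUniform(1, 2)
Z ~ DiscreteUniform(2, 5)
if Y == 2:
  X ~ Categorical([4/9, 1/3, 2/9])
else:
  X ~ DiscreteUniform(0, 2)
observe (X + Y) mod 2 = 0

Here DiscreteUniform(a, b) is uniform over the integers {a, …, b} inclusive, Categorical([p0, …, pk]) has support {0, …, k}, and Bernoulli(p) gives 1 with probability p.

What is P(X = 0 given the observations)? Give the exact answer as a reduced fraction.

P(X = 0 | obs) = 4/9

Enumerate traces; 36 have nonzero weight after conditioning:
  (W=2, Y=1, Z=2, X=1) weight 1/72
  (W=2, Y=1, Z=3, X=1) weight 1/72
  (W=2, Y=1, Z=4, X=1) weight 1/72
  (W=2, Y=1, Z=5, X=1) weight 1/72
  (W=2, Y=2, Z=2, X=0) weight 1/54
  (W=2, Y=2, Z=2, X=2) weight 1/108
  (W=2, Y=2, Z=3, X=0) weight 1/54
  (W=2, Y=2, Z=3, X=2) weight 1/108
  … 28 more
Group by X:
  weight(X=0) = 2/9
  weight(X=1) = 1/6
  weight(X=2) = 1/9
Total weight = 2/9 + 1/6 + 1/9 = 1/2
P(X=0 | obs) = 2/9 / 1/2 = 4/9
P(X=1 | obs) = 1/6 / 1/2 = 1/3
P(X=2 | obs) = 1/9 / 1/2 = 2/9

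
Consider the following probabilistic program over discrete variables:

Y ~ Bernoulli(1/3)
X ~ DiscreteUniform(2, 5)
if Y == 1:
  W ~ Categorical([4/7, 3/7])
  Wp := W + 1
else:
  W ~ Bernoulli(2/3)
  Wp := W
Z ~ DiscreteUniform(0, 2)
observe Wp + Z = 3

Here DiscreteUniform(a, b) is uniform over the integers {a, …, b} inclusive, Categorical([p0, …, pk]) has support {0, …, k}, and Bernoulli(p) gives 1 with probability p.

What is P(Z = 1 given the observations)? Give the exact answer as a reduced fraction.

P(Z = 1 | obs) = 9/49

Enumerate traces; 12 have nonzero weight after conditioning:
  (Y=0, X=2, W=1, Z=2) weight 1/27
  (Y=0, X=3, W=1, Z=2) weight 1/27
  (Y=0, X=4, W=1, Z=2) weight 1/27
  (Y=0, X=5, W=1, Z=2) weight 1/27
  (Y=1, X=2, W=0, Z=2) weight 1/63
  (Y=1, X=2, W=1, Z=1) weight 1/84
  (Y=1, X=3, W=0, Z=2) weight 1/63
  (Y=1, X=3, W=1, Z=1) weight 1/84
  … 4 more
Group by Z:
  weight(Z=1) = 1/21
  weight(Z=2) = 40/189
Total weight = 1/21 + 40/189 = 7/27
P(Z=1 | obs) = 1/21 / 7/27 = 9/49
P(Z=2 | obs) = 40/189 / 7/27 = 40/49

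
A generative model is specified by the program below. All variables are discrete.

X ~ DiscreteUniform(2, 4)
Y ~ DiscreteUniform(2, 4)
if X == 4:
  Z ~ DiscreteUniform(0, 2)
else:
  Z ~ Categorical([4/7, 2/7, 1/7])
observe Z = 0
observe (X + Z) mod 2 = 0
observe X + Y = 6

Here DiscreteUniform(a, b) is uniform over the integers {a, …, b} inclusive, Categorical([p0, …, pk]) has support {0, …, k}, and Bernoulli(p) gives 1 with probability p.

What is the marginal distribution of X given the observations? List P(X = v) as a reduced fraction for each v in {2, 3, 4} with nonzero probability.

P(X=2) = 12/19, P(X=4) = 7/19

Enumerate traces; 2 have nonzero weight after conditioning:
  (X=2, Y=4, Z=0) weight 4/63
  (X=4, Y=2, Z=0) weight 1/27
Group by X:
  weight(X=2) = 4/63
  weight(X=4) = 1/27
Total weight = 4/63 + 1/27 = 19/189
P(X=2 | obs) = 4/63 / 19/189 = 12/19
P(X=4 | obs) = 1/27 / 19/189 = 7/19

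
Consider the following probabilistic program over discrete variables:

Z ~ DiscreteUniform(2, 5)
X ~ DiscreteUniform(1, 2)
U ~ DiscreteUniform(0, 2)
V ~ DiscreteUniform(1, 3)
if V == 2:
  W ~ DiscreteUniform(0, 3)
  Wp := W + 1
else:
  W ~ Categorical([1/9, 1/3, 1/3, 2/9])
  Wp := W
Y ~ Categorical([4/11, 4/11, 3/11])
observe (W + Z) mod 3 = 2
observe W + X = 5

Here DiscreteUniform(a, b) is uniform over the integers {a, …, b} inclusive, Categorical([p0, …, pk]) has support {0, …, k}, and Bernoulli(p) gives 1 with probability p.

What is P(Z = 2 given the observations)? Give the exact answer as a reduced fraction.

Enumerate traces; 54 have nonzero weight after conditioning:
  (Z=2, X=2, U=0, V=1, W=3, Y=0) weight 1/891
  (Z=2, X=2, U=0, V=1, W=3, Y=1) weight 1/891
  (Z=2, X=2, U=0, V=1, W=3, Y=2) weight 1/1188
  (Z=2, X=2, U=0, V=2, W=3, Y=0) weight 1/792
  (Z=2, X=2, U=0, V=2, W=3, Y=1) weight 1/792
  (Z=2, X=2, U=0, V=2, W=3, Y=2) weight 1/1056
  (Z=2, X=2, U=0, V=3, W=3, Y=0) weight 1/891
  (Z=2, X=2, U=0, V=3, W=3, Y=1) weight 1/891
  (Z=5, X=2, U=0, V=1, W=3, Y=0) weight 1/891
  … 45 more
Group by Z:
  weight(Z=2) = 25/864
  weight(Z=5) = 25/864
Total weight = 25/864 + 25/864 = 25/432
P(Z=2 | obs) = 25/864 / 25/432 = 1/2
P(Z=5 | obs) = 25/864 / 25/432 = 1/2

P(Z = 2 | obs) = 1/2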